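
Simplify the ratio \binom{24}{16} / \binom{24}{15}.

9/16

C(n,k+1)/C(n,k) = (n−k)/(k+1) = (24−15)/(15+1) = 9/16.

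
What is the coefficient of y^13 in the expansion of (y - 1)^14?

The general term is C(14,j)·(y)^j·(-1)^(14-j); the y^13 term has j = 13.
C(14,13) = 14.
Coefficient = C(14,13) · (-1)^1 = 14 · (-1) = -14.

-14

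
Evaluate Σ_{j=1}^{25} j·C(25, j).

419430400

Differentiating (1+x)^25 and setting x=1: Σ j·C(25,j) = 25·2^24 = 419430400.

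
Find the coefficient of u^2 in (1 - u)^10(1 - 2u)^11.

485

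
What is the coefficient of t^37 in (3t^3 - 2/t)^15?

669615660

General term: C(15,j)·(3t^3)^j·(-2/t)^(15-j), with t-exponent 3j − 1(15−j) = 4j − 15.
Set 4j − 15 = 37: j = 13.
C(15,13) = 105; 3^13 = 1594323; (-2)^2 = 4.
Coefficient = 105 · 1594323 · 4 = 669615660.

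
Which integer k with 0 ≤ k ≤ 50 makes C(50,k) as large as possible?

25

C(50,k) is maximized at k = 50/2 = 25.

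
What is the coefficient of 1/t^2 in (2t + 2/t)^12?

General term: C(12,j)·(2t)^j·(2/t)^(12-j), with t-exponent 1j − 1(12−j) = 2j − 12.
Set 2j − 12 = -2: j = 5.
C(12,5) = 792; 2^5 = 32; 2^7 = 128.
Coefficient = 792 · 32 · 128 = 3244032.

3244032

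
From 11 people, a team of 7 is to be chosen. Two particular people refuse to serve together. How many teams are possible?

204

All 7-subsets: C(11,7) = 330. Those containing both fixed elements: C(9,5) = 126.
330 − 126 = 204.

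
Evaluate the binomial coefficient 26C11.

7726160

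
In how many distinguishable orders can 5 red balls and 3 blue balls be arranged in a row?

56

Choose positions for the red balls: C(8,5) = 56.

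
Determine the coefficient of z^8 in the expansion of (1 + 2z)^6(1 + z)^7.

Coefficient of z^8 = Σ_{j} C(6,j)·2^j·C(7,8-j)·1^(8-j) for j from 1 to 6.
= 12 + 420 + 3360 + 8400 + 6720 + 1344 = 20256.

20256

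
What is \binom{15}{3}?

455

C(15,3) = (15·14·13) / 3! = 2730 / 6 = 455.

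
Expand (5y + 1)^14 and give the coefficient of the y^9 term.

3910156250

The general term is C(14,j)·(5y)^j·(1)^(14-j); the y^9 term has j = 9.
C(14,9) = 2002.
Coefficient = C(14,9) · 5^9 = 2002 · 1953125 = 3910156250.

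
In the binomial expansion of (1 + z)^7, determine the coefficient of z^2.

21

The general term is C(7,j)·(1)^j·(z)^(7-j); the z^2 term has j = 5.
C(7,5) = 21.
Coefficient = C(7,5) = 21.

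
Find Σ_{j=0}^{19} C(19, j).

524288

Setting x = 1 in (1+x)^19 gives Σ C(19,j) = 2^19 = 524288.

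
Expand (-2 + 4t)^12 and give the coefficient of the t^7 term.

-415236096

The general term is C(12,j)·(-2)^j·(4t)^(12-j); the t^7 term has j = 5.
C(12,5) = 792.
Coefficient = C(12,5) · (-2)^5 · 4^7 = 792 · (-32) · 16384 = -415236096.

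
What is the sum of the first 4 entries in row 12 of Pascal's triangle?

1 + 12 + 66 + 220 = 299.

299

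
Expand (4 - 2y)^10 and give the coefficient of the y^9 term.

The general term is C(10,j)·(4)^j·(-2y)^(10-j); the y^9 term has j = 1.
C(10,1) = 10.
Coefficient = C(10,1) · 4^1 · (-2)^9 = 10 · 4 · (-512) = -20480.

-20480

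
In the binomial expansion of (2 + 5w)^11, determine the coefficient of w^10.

214843750

The general term is C(11,j)·(2)^j·(5w)^(11-j); the w^10 term has j = 1.
C(11,1) = 11.
Coefficient = C(11,1) · 2^1 · 5^10 = 11 · 2 · 9765625 = 214843750.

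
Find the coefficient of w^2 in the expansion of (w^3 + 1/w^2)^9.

126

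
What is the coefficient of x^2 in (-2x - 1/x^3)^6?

192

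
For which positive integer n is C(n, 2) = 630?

36

n(n−1)/2 = 630 ⇒ n(n−1) = 1260. Since 36·35 = 1260, n = 36.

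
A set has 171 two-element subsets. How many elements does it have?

n(n−1)/2 = 171 ⇒ n(n−1) = 342. Since 19·18 = 342, n = 19.

19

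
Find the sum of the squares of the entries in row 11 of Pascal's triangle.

By Vandermonde's identity, Σ C(11,j)² = C(22,11) = 705432.

705432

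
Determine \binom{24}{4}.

C(24,4) = (24·23·22·21) / 4! = 255024 / 24 = 10626.

10626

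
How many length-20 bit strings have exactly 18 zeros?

190

Choose the 18 positions: C(20,18) = 190.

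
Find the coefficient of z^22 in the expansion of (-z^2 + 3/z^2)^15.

General term: C(15,j)·(-z^2)^j·(3/z^2)^(15-j), with z-exponent 2j − 2(15−j) = 4j − 30.
Set 4j − 30 = 22: j = 13.
C(15,13) = 105; (-1)^13 = -1; 3^2 = 9.
Coefficient = 105 · (-1) · 9 = -945.

-945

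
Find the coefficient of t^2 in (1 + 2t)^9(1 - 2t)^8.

-32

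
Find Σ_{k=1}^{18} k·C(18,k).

2359296

Differentiating (1+x)^18 and setting x=1: Σ k·C(18,k) = 18·2^17 = 2359296.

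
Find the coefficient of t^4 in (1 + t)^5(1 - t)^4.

6

Coefficient of t^4 = Σ_{j} C(5,j)·1^j·C(4,4-j)·(-1)^(4-j) for j from 0 to 4.
= 1 + (-20) + 60 + (-40) + 5 = 6.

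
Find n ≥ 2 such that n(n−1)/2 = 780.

40

n(n−1)/2 = 780 ⇒ n(n−1) = 1560. Since 40·39 = 1560, n = 40.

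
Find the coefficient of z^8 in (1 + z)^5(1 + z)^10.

6435

(1 + z)^5(1 + z)^10 = (1 + z)^15, so the coefficient of z^8 is C(15,8)·1^8 = 6435·1 = 6435.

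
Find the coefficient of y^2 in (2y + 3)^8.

The general term is C(8,j)·(2y)^j·(3)^(8-j); the y^2 term has j = 2.
C(8,2) = 28.
Coefficient = C(8,2) · 2^2 · 3^6 = 28 · 4 · 729 = 81648.

81648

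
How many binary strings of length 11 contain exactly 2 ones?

Choose the 2 positions: C(11,2) = 55.

55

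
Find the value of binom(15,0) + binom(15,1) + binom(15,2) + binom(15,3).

1 + 15 + 105 + 455 = 576.

576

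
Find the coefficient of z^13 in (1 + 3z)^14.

22320522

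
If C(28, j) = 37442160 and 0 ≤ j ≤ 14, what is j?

13

C(28,j) increases on 0 ≤ j ≤ 14. C(28,12) = 30421755 and C(28,13) = 37442160, so j = 13.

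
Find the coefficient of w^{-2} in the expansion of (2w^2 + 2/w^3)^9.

64512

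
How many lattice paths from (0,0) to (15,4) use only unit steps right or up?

Each path is a sequence of 19 steps with 15 rights: C(19,15) = 3876.

3876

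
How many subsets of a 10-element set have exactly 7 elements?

Choose the 7 positions: C(10,7) = 120.

120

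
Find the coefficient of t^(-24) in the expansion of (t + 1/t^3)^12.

General term: C(12,j)·(t)^j·(1/t^3)^(12-j), with t-exponent 1j − 3(12−j) = 4j − 36.
Set 4j − 36 = -24: j = 3.
C(12,3) = 220; 1^3 = 1; 1^9 = 1.
Coefficient = 220 · 1 · 1 = 220.

220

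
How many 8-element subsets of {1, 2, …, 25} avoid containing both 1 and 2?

All 8-subsets: C(25,8) = 1081575. Those containing both fixed elements: C(23,6) = 100947.
1081575 − 100947 = 980628.

980628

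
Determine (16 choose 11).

C(16,11) = C(16,5) by symmetry.
C(16,5) = (16·15·14·13·12) / 5! = 524160 / 120 = 4368.

4368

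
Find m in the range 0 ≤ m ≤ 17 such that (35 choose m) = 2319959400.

14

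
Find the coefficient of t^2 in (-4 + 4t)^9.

-9437184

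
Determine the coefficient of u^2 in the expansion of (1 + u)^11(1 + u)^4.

105

Coefficient of u^2 = Σ_{j} C(11,j)·C(4,2-j) for j from 0 to 2.
= 6 + 44 + 55 = 105.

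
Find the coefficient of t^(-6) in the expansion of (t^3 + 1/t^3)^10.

General term: C(10,j)·(t^3)^j·(1/t^3)^(10-j), with t-exponent 3j − 3(10−j) = 6j − 30.
Set 6j − 30 = -6: j = 4.
C(10,4) = 210; 1^4 = 1; 1^6 = 1.
Coefficient = 210 · 1 · 1 = 210.

210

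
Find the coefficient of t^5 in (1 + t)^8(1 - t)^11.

Coefficient of t^5 = Σ_{j} C(8,j)·1^j·C(11,5-j)·(-1)^(5-j) for j from 0 to 5.
= (-462) + 2640 + (-4620) + 3080 + (-770) + 56 = -76.

-76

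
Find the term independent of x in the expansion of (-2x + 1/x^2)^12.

126720

General term: C(12,j)·(-2x)^j·(1/x^2)^(12-j), with x-exponent 1j − 2(12−j) = 3j − 24.
Set 3j − 24 = 0: j = 8.
C(12,8) = 495; (-2)^8 = 256; 1^4 = 1.
Coefficient = 495 · 256 · 1 = 126720.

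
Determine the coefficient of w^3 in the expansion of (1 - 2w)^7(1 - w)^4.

Coefficient of w^3 = Σ_{j} C(7,j)·(-2)^j·C(4,3-j)·(-1)^(3-j) for j from 0 to 3.
= (-4) + (-84) + (-336) + (-280) = -704.

-704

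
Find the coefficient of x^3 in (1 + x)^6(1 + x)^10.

560

(1 + x)^6(1 + x)^10 = (1 + x)^16, so the coefficient of x^3 is C(16,3)·1^3 = 560·1 = 560.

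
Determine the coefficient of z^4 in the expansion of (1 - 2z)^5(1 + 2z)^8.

-80

Coefficient of z^4 = Σ_{j} C(5,j)·(-2)^j·C(8,4-j)·2^(4-j) for j from 0 to 4.
= 1120 + (-4480) + 4480 + (-1280) + 80 = -80.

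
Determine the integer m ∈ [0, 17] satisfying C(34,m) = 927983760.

13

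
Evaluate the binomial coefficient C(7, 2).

C(7,2) = (7·6) / 2! = 42 / 2 = 21.

21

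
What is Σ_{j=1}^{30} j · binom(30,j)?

16106127360

Differentiating (1+x)^30 and setting x=1: Σ j·C(30,j) = 30·2^29 = 16106127360.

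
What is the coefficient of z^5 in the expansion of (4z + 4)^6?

The general term is C(6,j)·(4z)^j·(4)^(6-j); the z^5 term has j = 5.
C(6,5) = 6.
Coefficient = C(6,5) · 4^5 · 4^1 = 6 · 1024 · 4 = 24576.

24576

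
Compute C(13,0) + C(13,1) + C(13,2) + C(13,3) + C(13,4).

1093

1 + 13 + 78 + 286 + 715 = 1093.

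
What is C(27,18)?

C(27,18) = C(27,9) by symmetry.
C(27,9) = (27·26·25·24·23·22·21·20·19) / 9! = 1700755056000 / 362880 = 4686825.

4686825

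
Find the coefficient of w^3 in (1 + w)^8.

56

The general term is C(8,j)·(1)^j·(w)^(8-j); the w^3 term has j = 5.
C(8,5) = 56.
Coefficient = C(8,5) = 56.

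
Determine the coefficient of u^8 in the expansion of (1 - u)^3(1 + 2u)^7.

288

Coefficient of u^8 = Σ_{j} C(3,j)·(-1)^j·C(7,8-j)·2^(8-j) for j from 1 to 3.
= (-384) + 1344 + (-672) = 288.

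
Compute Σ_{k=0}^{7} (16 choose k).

26333

1 + 16 + 120 + 560 + 1820 + 4368 + 8008 + 11440 = 26333.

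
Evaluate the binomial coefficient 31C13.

206253075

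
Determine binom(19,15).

3876

C(19,15) = C(19,4) by symmetry.
C(19,4) = (19·18·17·16) / 4! = 93024 / 24 = 3876.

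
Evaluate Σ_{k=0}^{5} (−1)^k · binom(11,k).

-252

The partial alternating sum Σ_{k=0}^{5} (−1)^k C(11,k) = (−1)^5 C(10,5) = -252.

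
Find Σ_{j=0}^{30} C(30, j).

Setting x = 1 in (1+x)^30 gives Σ C(30,j) = 2^30 = 1073741824.

1073741824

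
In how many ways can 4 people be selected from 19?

This is C(19,4) = 3876.

3876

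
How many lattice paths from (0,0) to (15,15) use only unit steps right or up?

Each path is a sequence of 30 steps with 15 rights: C(30,15) = 155117520.

155117520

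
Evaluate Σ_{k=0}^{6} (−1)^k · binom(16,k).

5005

The partial alternating sum Σ_{k=0}^{6} (−1)^k C(16,k) = (−1)^6 C(15,6) = 5005.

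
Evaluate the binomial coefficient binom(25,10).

3268760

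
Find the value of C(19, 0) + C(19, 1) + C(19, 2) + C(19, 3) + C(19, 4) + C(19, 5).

1 + 19 + 171 + 969 + 3876 + 11628 = 16664.

16664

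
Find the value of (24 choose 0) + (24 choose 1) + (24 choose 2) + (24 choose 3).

2325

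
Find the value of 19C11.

75582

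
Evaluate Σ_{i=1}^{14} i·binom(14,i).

Since i·C(14,i) = 14·C(13,i−1), the sum is 14·2^13 = 14·8192 = 114688.

114688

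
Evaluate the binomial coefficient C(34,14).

1391975640

C(34,14) = (34·33·32·31·30·29·28·27·26·25·24·23·22·21) / 14! = 121350057687226368000 / 87178291200 = 1391975640.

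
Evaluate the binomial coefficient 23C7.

245157

C(23,7) = (23·22·21·20·19·18·17) / 7! = 1235591280 / 5040 = 245157.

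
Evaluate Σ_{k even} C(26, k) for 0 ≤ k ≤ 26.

33554432

Half of (1+1)^26 + (1−1)^26 gives the even-index sum: 2^25 = 33554432.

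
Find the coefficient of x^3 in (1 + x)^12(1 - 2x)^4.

Coefficient of x^3 = Σ_{j} C(12,j)·1^j·C(4,3-j)·(-2)^(3-j) for j from 0 to 3.
= (-32) + 288 + (-528) + 220 = -52.

-52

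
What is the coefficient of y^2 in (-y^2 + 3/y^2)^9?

-10206

General term: C(9,j)·(-y^2)^j·(3/y^2)^(9-j), with y-exponent 2j − 2(9−j) = 4j − 18.
Set 4j − 18 = 2: j = 5.
C(9,5) = 126; (-1)^5 = -1; 3^4 = 81.
Coefficient = 126 · (-1) · 81 = -10206.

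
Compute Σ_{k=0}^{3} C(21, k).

1 + 21 + 210 + 1330 = 1562.

1562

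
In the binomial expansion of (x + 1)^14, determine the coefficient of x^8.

The general term is C(14,j)·(x)^j·(1)^(14-j); the x^8 term has j = 8.
C(14,8) = 3003.
Coefficient = C(14,8) = 3003.

3003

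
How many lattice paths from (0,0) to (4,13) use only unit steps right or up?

2380

Each path is a sequence of 17 steps with 4 rights: C(17,4) = 2380.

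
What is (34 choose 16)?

2203961430

C(34,16) = (34·33·32·31·30·29·28·27·26·25·24·23·22·21·20·19) / 16! = 46113021921146019840000 / 20922789888000 = 2203961430.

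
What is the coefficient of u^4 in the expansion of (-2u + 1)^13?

The general term is C(13,j)·(-2u)^j·(1)^(13-j); the u^4 term has j = 4.
C(13,4) = 715.
Coefficient = C(13,4) · (-2)^4 = 715 · 16 = 11440.

11440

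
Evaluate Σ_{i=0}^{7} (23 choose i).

390656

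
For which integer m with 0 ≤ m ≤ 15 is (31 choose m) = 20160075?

C(31,m) increases on 0 ≤ m ≤ 15. C(31,8) = 7888725 and C(31,9) = 20160075, so m = 9.

9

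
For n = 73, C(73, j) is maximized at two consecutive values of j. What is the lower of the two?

36

For odd n = 73, C(73,j) peaks at j = (n−1)/2 and (n+1)/2; the lower is 36.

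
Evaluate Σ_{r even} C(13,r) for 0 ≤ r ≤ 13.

4096

Half of (1+1)^13 + (1−1)^13 gives the even-index sum: 2^12 = 4096.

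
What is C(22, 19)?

C(22,19) = C(22,3) by symmetry.
C(22,3) = (22·21·20) / 3! = 9240 / 6 = 1540.

1540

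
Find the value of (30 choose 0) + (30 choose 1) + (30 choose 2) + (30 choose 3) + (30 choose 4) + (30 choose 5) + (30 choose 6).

768212

1 + 30 + 435 + 4060 + 27405 + 142506 + 593775 = 768212.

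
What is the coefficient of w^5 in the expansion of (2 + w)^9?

The general term is C(9,j)·(2)^j·(w)^(9-j); the w^5 term has j = 4.
C(9,4) = 126.
Coefficient = C(9,4) · 2^4 = 126 · 16 = 2016.

2016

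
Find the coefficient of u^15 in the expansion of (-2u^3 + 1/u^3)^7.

448

General term: C(7,j)·(-2u^3)^j·(1/u^3)^(7-j), with u-exponent 3j − 3(7−j) = 6j − 21.
Set 6j − 21 = 15: j = 6.
C(7,6) = 7; (-2)^6 = 64; 1^1 = 1.
Coefficient = 7 · 64 · 1 = 448.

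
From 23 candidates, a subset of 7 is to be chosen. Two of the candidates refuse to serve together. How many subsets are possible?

224808

All 7-subsets: C(23,7) = 245157. Those containing both fixed elements: C(21,5) = 20349.
245157 − 20349 = 224808.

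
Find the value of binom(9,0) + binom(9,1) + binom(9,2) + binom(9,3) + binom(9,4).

1 + 9 + 36 + 84 + 126 = 256.

256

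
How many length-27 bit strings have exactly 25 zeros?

351

Choose the 25 positions: C(27,25) = 351.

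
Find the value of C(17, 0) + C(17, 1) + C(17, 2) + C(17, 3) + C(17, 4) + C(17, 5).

9402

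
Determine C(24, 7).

C(24,7) = (24·23·22·21·20·19·18) / 7! = 1744364160 / 5040 = 346104.

346104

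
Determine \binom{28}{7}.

C(28,7) = (28·27·26·25·24·23·22) / 7! = 5967561600 / 5040 = 1184040.

1184040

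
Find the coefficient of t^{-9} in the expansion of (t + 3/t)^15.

General term: C(15,j)·(t)^j·(3/t)^(15-j), with t-exponent 1j − 1(15−j) = 2j − 15.
Set 2j − 15 = -9: j = 3.
C(15,3) = 455; 1^3 = 1; 3^12 = 531441.
Coefficient = 455 · 1 · 531441 = 241805655.

241805655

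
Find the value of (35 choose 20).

3247943160

C(35,20) = C(35,15) by symmetry.
C(35,15) = (35·34·33·32·31·30·29·28·27·26·25·24·23·22·21) / 15! = 4247252019052922880000 / 1307674368000 = 3247943160.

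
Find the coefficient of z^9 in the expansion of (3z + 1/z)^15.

General term: C(15,j)·(3z)^j·(1/z)^(15-j), with z-exponent 1j − 1(15−j) = 2j − 15.
Set 2j − 15 = 9: j = 12.
C(15,12) = 455; 3^12 = 531441; 1^3 = 1.
Coefficient = 455 · 531441 · 1 = 241805655.

241805655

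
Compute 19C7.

C(19,7) = (19·18·17·16·15·14·13) / 7! = 253955520 / 5040 = 50388.

50388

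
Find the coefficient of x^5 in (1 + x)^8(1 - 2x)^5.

Coefficient of x^5 = Σ_{j} C(8,j)·1^j·C(5,5-j)·(-2)^(5-j) for j from 0 to 5.
= (-32) + 640 + (-2240) + 2240 + (-700) + 56 = -36.

-36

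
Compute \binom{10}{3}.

120

C(10,3) = (10·9·8) / 3! = 720 / 6 = 120.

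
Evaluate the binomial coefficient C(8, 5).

56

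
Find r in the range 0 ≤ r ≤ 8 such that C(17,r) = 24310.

8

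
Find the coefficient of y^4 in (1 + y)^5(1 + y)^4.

Coefficient of y^4 = Σ_{j} C(5,j)·C(4,4-j) for j from 0 to 4.
= 1 + 20 + 60 + 40 + 5 = 126.

126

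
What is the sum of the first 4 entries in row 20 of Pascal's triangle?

1 + 20 + 190 + 1140 = 1351.

1351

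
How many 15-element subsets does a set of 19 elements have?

3876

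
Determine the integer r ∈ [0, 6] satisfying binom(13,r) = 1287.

C(13,r) increases on 0 ≤ r ≤ 6. C(13,4) = 715 and C(13,5) = 1287, so r = 5.

5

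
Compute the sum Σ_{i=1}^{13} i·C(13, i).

53248

Since i·C(13,i) = 13·C(12,i−1), the sum is 13·2^12 = 13·4096 = 53248.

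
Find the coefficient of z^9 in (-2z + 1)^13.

The general term is C(13,j)·(-2z)^j·(1)^(13-j); the z^9 term has j = 9.
C(13,9) = 715.
Coefficient = C(13,9) · (-2)^9 = 715 · (-512) = -366080.

-366080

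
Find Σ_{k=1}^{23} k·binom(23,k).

96468992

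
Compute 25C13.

C(25,13) = C(25,12) by symmetry.
C(25,12) = (25·24·23·22·21·20·19·18·17·16·15·14) / 12! = 2490952020480000 / 479001600 = 5200300.

5200300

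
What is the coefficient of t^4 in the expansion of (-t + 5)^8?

The general term is C(8,j)·(-t)^j·(5)^(8-j); the t^4 term has j = 4.
C(8,4) = 70.
Coefficient = C(8,4) · 5^4 = 70 · 625 = 43750.

43750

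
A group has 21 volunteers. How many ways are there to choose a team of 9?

This is C(21,9) = 293930.

293930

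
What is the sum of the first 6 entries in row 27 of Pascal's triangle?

101584

1 + 27 + 351 + 2925 + 17550 + 80730 = 101584.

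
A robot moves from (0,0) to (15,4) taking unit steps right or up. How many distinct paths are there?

3876

Each path is a sequence of 19 steps with 15 rights: C(19,15) = 3876.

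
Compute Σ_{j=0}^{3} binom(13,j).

378

1 + 13 + 78 + 286 = 378.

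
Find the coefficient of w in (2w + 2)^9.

The general term is C(9,j)·(2w)^j·(2)^(9-j); the w^1 term has j = 1.
C(9,1) = 9.
Coefficient = C(9,1) · 2^1 · 2^8 = 9 · 2 · 256 = 4608.

4608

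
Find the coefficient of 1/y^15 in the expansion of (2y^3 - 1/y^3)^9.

General term: C(9,j)·(2y^3)^j·(-1/y^3)^(9-j), with y-exponent 3j − 3(9−j) = 6j − 27.
Set 6j − 27 = -15: j = 2.
C(9,2) = 36; 2^2 = 4; (-1)^7 = -1.
Coefficient = 36 · 4 · (-1) = -144.

-144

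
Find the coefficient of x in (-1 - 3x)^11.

The general term is C(11,j)·(-1)^j·(-3x)^(11-j); the x^1 term has j = 10.
C(11,10) = 11.
Coefficient = C(11,10) · (-3)^1 = 11 · (-3) = -33.

-33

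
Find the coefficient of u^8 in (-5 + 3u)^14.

The general term is C(14,j)·(-5)^j·(3u)^(14-j); the u^8 term has j = 6.
C(14,6) = 3003.
Coefficient = C(14,6) · (-5)^6 · 3^8 = 3003 · 15625 · 6561 = 307854421875.

307854421875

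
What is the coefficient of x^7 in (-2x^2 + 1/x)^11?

General term: C(11,j)·(-2x^2)^j·(1/x)^(11-j), with x-exponent 2j − 1(11−j) = 3j − 11.
Set 3j − 11 = 7: j = 6.
C(11,6) = 462; (-2)^6 = 64; 1^5 = 1.
Coefficient = 462 · 64 · 1 = 29568.

29568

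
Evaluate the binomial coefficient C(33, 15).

C(33,15) = (33·32·31·30·29·28·27·26·25·24·23·22·21·20·19) / 15! = 1356265350621941760000 / 1307674368000 = 1037158320.

1037158320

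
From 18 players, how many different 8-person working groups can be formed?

43758

This is C(18,8) = 43758.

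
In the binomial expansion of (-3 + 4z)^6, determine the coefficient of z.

The general term is C(6,j)·(-3)^j·(4z)^(6-j); the z^1 term has j = 5.
C(6,5) = 6.
Coefficient = C(6,5) · (-3)^5 · 4^1 = 6 · (-243) · 4 = -5832.

-5832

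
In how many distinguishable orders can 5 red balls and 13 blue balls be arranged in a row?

Choose positions for the red balls: C(18,5) = 8568.

8568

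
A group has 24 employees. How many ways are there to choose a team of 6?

134596

This is C(24,6) = 134596.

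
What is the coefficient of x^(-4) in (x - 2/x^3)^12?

7920

General term: C(12,j)·(x)^j·(-2/x^3)^(12-j), with x-exponent 1j − 3(12−j) = 4j − 36.
Set 4j − 36 = -4: j = 8.
C(12,8) = 495; 1^8 = 1; (-2)^4 = 16.
Coefficient = 495 · 1 · 16 = 7920.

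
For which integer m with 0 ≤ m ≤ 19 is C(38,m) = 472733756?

10

C(38,m) increases on 0 ≤ m ≤ 19. C(38,9) = 163011640 and C(38,10) = 472733756, so m = 10.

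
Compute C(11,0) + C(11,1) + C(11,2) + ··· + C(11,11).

Setting x = 1 in (1+x)^11 gives Σ C(11,j) = 2^11 = 2048.

2048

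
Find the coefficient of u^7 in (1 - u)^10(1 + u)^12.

-240

Coefficient of u^7 = Σ_{j} C(10,j)·(-1)^j·C(12,7-j)·1^(7-j) for j from 0 to 7.
= 792 + (-9240) + 35640 + (-59400) + 46200 + (-16632) + 2520 + (-120) = -240.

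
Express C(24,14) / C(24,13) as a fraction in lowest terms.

11/14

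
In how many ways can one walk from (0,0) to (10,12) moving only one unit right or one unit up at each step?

646646

Each path is a sequence of 22 steps with 10 rights: C(22,10) = 646646.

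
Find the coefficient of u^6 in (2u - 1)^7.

-448

The general term is C(7,j)·(2u)^j·(-1)^(7-j); the u^6 term has j = 6.
C(7,6) = 7.
Coefficient = C(7,6) · 2^6 · (-1)^1 = 7 · 64 · (-1) = -448.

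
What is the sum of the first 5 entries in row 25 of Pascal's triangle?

1 + 25 + 300 + 2300 + 12650 = 15276.

15276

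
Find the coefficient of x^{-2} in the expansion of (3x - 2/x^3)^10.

-2099520

General term: C(10,j)·(3x)^j·(-2/x^3)^(10-j), with x-exponent 1j − 3(10−j) = 4j − 30.
Set 4j − 30 = -2: j = 7.
C(10,7) = 120; 3^7 = 2187; (-2)^3 = -8.
Coefficient = 120 · 2187 · (-8) = -2099520.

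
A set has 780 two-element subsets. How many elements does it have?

40

n(n−1)/2 = 780 ⇒ n(n−1) = 1560. Since 40·39 = 1560, n = 40.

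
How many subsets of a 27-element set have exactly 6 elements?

Choose the 6 positions: C(27,6) = 296010.

296010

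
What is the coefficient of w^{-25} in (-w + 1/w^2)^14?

General term: C(14,j)·(-w)^j·(1/w^2)^(14-j), with w-exponent 1j − 2(14−j) = 3j − 28.
Set 3j − 28 = -25: j = 1.
C(14,1) = 14; (-1)^1 = -1; 1^13 = 1.
Coefficient = 14 · (-1) · 1 = -14.

-14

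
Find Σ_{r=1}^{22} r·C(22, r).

46137344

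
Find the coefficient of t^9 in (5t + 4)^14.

4004000000000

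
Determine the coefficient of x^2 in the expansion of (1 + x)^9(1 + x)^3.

(1 + x)^9(1 + x)^3 = (1 + x)^12, so the coefficient of x^2 is C(12,2)·1^2 = 66·1 = 66.

66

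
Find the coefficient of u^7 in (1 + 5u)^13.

The general term is C(13,j)·(1)^j·(5u)^(13-j); the u^7 term has j = 6.
C(13,6) = 1716.
Coefficient = C(13,6) · 5^7 = 1716 · 78125 = 134062500.

134062500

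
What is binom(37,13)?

C(37,13) = (37·36·35·34·33·32·31·30·29·28·27·26·25) / 13! = 22183557976419840000 / 6227020800 = 3562467300.

3562467300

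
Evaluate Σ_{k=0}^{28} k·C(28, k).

Differentiating (1+x)^28 and setting x=1: Σ k·C(28,k) = 28·2^27 = 3758096384.

3758096384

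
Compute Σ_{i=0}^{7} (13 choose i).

1 + 13 + 78 + 286 + 715 + 1287 + 1716 + 1716 = 5812.

5812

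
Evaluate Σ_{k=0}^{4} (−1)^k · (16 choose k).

The partial alternating sum Σ_{k=0}^{4} (−1)^k C(16,k) = (−1)^4 C(15,4) = 1365.

1365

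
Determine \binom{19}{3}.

969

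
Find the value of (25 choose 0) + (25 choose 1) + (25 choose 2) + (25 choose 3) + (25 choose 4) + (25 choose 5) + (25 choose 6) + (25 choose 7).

726206

1 + 25 + 300 + 2300 + 12650 + 53130 + 177100 + 480700 = 726206.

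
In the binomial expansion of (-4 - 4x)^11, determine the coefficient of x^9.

The general term is C(11,j)·(-4)^j·(-4x)^(11-j); the x^9 term has j = 2.
C(11,2) = 55.
Coefficient = C(11,2) · (-4)^2 · (-4)^9 = 55 · 16 · (-262144) = -230686720.

-230686720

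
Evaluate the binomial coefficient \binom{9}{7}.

36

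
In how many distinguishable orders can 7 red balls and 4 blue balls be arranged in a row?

330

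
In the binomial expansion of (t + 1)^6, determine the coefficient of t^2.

The general term is C(6,j)·(t)^j·(1)^(6-j); the t^2 term has j = 2.
C(6,2) = 15.
Coefficient = C(6,2) = 15.

15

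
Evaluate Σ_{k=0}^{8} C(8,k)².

12870

By Vandermonde's identity, Σ C(8,k)² = C(16,8) = 12870.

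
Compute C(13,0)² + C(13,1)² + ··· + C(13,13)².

Σ C(13,i)² is the coefficient of x^13 in (1+x)^13(1+x)^13 = (1+x)^26, i.e. C(26,13) = 10400600.

10400600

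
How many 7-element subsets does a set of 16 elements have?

C(16,7) = (16·15·14·13·12·11·10) / 7! = 57657600 / 5040 = 11440.

11440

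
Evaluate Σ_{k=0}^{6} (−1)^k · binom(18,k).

12376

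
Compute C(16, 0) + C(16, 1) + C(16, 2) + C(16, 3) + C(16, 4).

2517

1 + 16 + 120 + 560 + 1820 = 2517.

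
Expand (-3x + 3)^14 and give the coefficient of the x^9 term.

-9575503938

The general term is C(14,j)·(-3x)^j·(3)^(14-j); the x^9 term has j = 9.
C(14,9) = 2002.
Coefficient = C(14,9) · (-3)^9 · 3^5 = 2002 · (-19683) · 243 = -9575503938.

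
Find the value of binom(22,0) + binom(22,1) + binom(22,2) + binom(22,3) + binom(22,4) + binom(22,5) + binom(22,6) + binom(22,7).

280600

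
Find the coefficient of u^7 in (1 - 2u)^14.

The general term is C(14,j)·(1)^j·(-2u)^(14-j); the u^7 term has j = 7.
C(14,7) = 3432.
Coefficient = C(14,7) · (-2)^7 = 3432 · (-128) = -439296.

-439296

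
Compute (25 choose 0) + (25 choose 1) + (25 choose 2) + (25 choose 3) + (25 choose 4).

1 + 25 + 300 + 2300 + 12650 = 15276.

15276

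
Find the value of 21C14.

116280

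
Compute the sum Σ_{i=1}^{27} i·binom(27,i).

Since i·C(27,i) = 27·C(26,i−1), the sum is 27·2^26 = 27·67108864 = 1811939328.

1811939328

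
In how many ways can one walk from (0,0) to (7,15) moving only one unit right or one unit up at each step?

Each path is a sequence of 22 steps with 7 rights: C(22,7) = 170544.

170544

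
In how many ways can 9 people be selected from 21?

This is C(21,9) = 293930.

293930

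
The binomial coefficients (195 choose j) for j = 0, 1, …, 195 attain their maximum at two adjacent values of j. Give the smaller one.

97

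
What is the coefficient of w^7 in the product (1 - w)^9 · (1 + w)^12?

-216

Coefficient of w^7 = Σ_{j} C(9,j)·(-1)^j·C(12,7-j)·1^(7-j) for j from 0 to 7.
= 792 + (-8316) + 28512 + (-41580) + 27720 + (-8316) + 1008 + (-36) = -216.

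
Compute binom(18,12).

C(18,12) = C(18,6) by symmetry.
C(18,6) = (18·17·16·15·14·13) / 6! = 13366080 / 720 = 18564.

18564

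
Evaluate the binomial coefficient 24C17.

346104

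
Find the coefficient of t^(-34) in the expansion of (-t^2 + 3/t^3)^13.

General term: C(13,j)·(-t^2)^j·(3/t^3)^(13-j), with t-exponent 2j − 3(13−j) = 5j − 39.
Set 5j − 39 = -34: j = 1.
C(13,1) = 13; (-1)^1 = -1; 3^12 = 531441.
Coefficient = 13 · (-1) · 531441 = -6908733.

-6908733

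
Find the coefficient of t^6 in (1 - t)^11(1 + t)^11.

-165

Coefficient of t^6 = Σ_{j} C(11,j)·(-1)^j·C(11,6-j)·1^(6-j) for j from 0 to 6.
= 462 + (-5082) + 18150 + (-27225) + 18150 + (-5082) + 462 = -165.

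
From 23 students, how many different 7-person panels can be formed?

This is C(23,7) = 245157.

245157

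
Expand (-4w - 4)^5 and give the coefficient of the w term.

-5120

The general term is C(5,j)·(-4w)^j·(-4)^(5-j); the w^1 term has j = 1.
C(5,1) = 5.
Coefficient = C(5,1) · (-4)^1 · (-4)^4 = 5 · (-4) · 256 = -5120.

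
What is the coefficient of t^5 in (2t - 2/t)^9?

General term: C(9,j)·(2t)^j·(-2/t)^(9-j), with t-exponent 1j − 1(9−j) = 2j − 9.
Set 2j − 9 = 5: j = 7.
C(9,7) = 36; 2^7 = 128; (-2)^2 = 4.
Coefficient = 36 · 128 · 4 = 18432.

18432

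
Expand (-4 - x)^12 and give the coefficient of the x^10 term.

1056

The general term is C(12,j)·(-4)^j·(-x)^(12-j); the x^10 term has j = 2.
C(12,2) = 66.
Coefficient = C(12,2) · (-4)^2 = 66 · 16 = 1056.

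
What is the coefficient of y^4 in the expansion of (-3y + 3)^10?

The general term is C(10,j)·(-3y)^j·(3)^(10-j); the y^4 term has j = 4.
C(10,4) = 210.
Coefficient = C(10,4) · (-3)^4 · 3^6 = 210 · 81 · 729 = 12400290.

12400290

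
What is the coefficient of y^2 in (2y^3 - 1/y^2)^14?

192192

General term: C(14,j)·(2y^3)^j·(-1/y^2)^(14-j), with y-exponent 3j − 2(14−j) = 5j − 28.
Set 5j − 28 = 2: j = 6.
C(14,6) = 3003; 2^6 = 64; (-1)^8 = 1.
Coefficient = 3003 · 64 · 1 = 192192.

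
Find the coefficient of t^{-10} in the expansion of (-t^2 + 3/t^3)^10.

153090

General term: C(10,j)·(-t^2)^j·(3/t^3)^(10-j), with t-exponent 2j − 3(10−j) = 5j − 30.
Set 5j − 30 = -10: j = 4.
C(10,4) = 210; (-1)^4 = 1; 3^6 = 729.
Coefficient = 210 · 1 · 729 = 153090.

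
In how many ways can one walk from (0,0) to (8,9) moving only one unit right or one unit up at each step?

24310

Each path is a sequence of 17 steps with 8 rights: C(17,8) = 24310.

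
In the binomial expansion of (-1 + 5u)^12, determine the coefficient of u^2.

1650

The general term is C(12,j)·(-1)^j·(5u)^(12-j); the u^2 term has j = 10.
C(12,10) = 66.
Coefficient = C(12,10) · 5^2 = 66 · 25 = 1650.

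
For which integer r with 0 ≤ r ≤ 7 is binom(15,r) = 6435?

7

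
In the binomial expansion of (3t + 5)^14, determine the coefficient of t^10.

36942530625

The general term is C(14,j)·(3t)^j·(5)^(14-j); the t^10 term has j = 10.
C(14,10) = 1001.
Coefficient = C(14,10) · 3^10 · 5^4 = 1001 · 59049 · 625 = 36942530625.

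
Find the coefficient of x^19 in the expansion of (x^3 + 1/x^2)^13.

General term: C(13,j)·(x^3)^j·(1/x^2)^(13-j), with x-exponent 3j − 2(13−j) = 5j − 26.
Set 5j − 26 = 19: j = 9.
C(13,9) = 715; 1^9 = 1; 1^4 = 1.
Coefficient = 715 · 1 · 1 = 715.

715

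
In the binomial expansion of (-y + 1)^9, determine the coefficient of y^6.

The general term is C(9,j)·(-y)^j·(1)^(9-j); the y^6 term has j = 6.
C(9,6) = 84.
Coefficient = C(9,6) = 84.

84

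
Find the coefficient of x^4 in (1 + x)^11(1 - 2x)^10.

Coefficient of x^4 = Σ_{j} C(11,j)·1^j·C(10,4-j)·(-2)^(4-j) for j from 0 to 4.
= 3360 + (-10560) + 9900 + (-3300) + 330 = -270.

-270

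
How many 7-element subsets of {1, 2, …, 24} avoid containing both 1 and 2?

All 7-subsets: C(24,7) = 346104. Those containing both fixed elements: C(22,5) = 26334.
346104 − 26334 = 319770.

319770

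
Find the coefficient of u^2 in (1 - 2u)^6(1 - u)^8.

Coefficient of u^2 = Σ_{j} C(6,j)·(-2)^j·C(8,2-j)·(-1)^(2-j) for j from 0 to 2.
= 28 + 96 + 60 = 184.

184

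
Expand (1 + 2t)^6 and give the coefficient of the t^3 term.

The general term is C(6,j)·(1)^j·(2t)^(6-j); the t^3 term has j = 3.
C(6,3) = 20.
Coefficient = C(6,3) · 2^3 = 20 · 8 = 160.

160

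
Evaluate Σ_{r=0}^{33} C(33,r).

8589934592

The entries of row 33 sum to 2^33 = 8589934592.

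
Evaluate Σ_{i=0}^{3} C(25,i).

2626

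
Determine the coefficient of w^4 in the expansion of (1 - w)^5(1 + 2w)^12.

1525

Coefficient of w^4 = Σ_{j} C(5,j)·(-1)^j·C(12,4-j)·2^(4-j) for j from 0 to 4.
= 7920 + (-8800) + 2640 + (-240) + 5 = 1525.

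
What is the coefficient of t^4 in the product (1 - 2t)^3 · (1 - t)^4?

Coefficient of t^4 = Σ_{j} C(3,j)·(-2)^j·C(4,4-j)·(-1)^(4-j) for j from 0 to 3.
= 1 + 24 + 72 + 32 = 129.

129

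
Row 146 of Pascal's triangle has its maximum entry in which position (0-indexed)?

73

C(146,j) is maximized at j = 146/2 = 73.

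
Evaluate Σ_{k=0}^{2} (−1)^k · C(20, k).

The partial alternating sum Σ_{k=0}^{2} (−1)^k C(20,k) = (−1)^2 C(19,2) = 171.

171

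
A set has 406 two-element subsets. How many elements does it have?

29

n(n−1)/2 = 406 ⇒ n(n−1) = 812. Since 29·28 = 812, n = 29.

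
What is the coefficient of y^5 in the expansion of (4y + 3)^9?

The general term is C(9,j)·(4y)^j·(3)^(9-j); the y^5 term has j = 5.
C(9,5) = 126.
Coefficient = C(9,5) · 4^5 · 3^4 = 126 · 1024 · 81 = 10450944.

10450944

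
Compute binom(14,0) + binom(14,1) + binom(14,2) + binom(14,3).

1 + 14 + 91 + 364 = 470.

470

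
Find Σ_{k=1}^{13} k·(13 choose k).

Since k·C(13,k) = 13·C(12,k−1), the sum is 13·2^12 = 13·4096 = 53248.

53248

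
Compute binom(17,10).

19448

C(17,10) = C(17,7) by symmetry.
C(17,7) = (17·16·15·14·13·12·11) / 7! = 98017920 / 5040 = 19448.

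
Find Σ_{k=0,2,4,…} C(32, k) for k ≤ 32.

Even-k terms of row 32 sum to 2^31 = 2147483648.

2147483648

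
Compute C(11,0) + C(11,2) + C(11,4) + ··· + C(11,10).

1024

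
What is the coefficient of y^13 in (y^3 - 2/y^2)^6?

General term: C(6,j)·(y^3)^j·(-2/y^2)^(6-j), with y-exponent 3j − 2(6−j) = 5j − 12.
Set 5j − 12 = 13: j = 5.
C(6,5) = 6; 1^5 = 1; (-2)^1 = -2.
Coefficient = 6 · 1 · (-2) = -12.

-12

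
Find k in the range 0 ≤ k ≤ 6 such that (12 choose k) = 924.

C(12,k) increases on 0 ≤ k ≤ 6. C(12,5) = 792 and C(12,6) = 924, so k = 6.

6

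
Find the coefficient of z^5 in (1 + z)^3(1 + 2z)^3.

36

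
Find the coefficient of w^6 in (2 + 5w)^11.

231000000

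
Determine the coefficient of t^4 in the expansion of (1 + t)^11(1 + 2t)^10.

Coefficient of t^4 = Σ_{j} C(11,j)·1^j·C(10,4-j)·2^(4-j) for j from 0 to 4.
= 3360 + 10560 + 9900 + 3300 + 330 = 27450.

27450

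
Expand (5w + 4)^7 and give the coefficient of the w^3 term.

1120000

The general term is C(7,j)·(5w)^j·(4)^(7-j); the w^3 term has j = 3.
C(7,3) = 35.
Coefficient = C(7,3) · 5^3 · 4^4 = 35 · 125 · 256 = 1120000.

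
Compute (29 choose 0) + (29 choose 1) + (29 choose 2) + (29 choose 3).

4090

1 + 29 + 406 + 3654 = 4090.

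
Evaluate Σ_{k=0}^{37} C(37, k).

137438953472

Setting x = 1 in (1+x)^37 gives Σ C(37,k) = 2^37 = 137438953472.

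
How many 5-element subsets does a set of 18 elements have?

C(18,5) = (18·17·16·15·14) / 5! = 1028160 / 120 = 8568.

8568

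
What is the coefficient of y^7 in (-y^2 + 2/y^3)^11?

General term: C(11,j)·(-y^2)^j·(2/y^3)^(11-j), with y-exponent 2j − 3(11−j) = 5j − 33.
Set 5j − 33 = 7: j = 8.
C(11,8) = 165; (-1)^8 = 1; 2^3 = 8.
Coefficient = 165 · 1 · 8 = 1320.

1320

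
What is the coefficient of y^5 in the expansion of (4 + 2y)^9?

The general term is C(9,j)·(4)^j·(2y)^(9-j); the y^5 term has j = 4.
C(9,4) = 126.
Coefficient = C(9,4) · 4^4 · 2^5 = 126 · 256 · 32 = 1032192.

1032192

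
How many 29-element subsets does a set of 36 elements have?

8347680

C(36,29) = C(36,7) by symmetry.
C(36,7) = (36·35·34·33·32·31·30) / 7! = 42072307200 / 5040 = 8347680.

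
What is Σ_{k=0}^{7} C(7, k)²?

3432

By Vandermonde's identity, Σ C(7,k)² = C(14,7) = 3432.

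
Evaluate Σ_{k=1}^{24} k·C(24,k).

201326592

Since k·C(24,k) = 24·C(23,k−1), the sum is 24·2^23 = 24·8388608 = 201326592.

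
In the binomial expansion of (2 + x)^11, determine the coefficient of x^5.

The general term is C(11,j)·(2)^j·(x)^(11-j); the x^5 term has j = 6.
C(11,6) = 462.
Coefficient = C(11,6) · 2^6 = 462 · 64 = 29568.

29568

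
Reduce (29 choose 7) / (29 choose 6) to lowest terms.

23/7

C(n,k+1)/C(n,k) = (n−k)/(k+1) = (29−6)/(6+1) = 23/7.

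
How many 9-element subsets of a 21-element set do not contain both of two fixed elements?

243542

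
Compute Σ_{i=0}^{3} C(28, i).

3683

1 + 28 + 378 + 3276 = 3683.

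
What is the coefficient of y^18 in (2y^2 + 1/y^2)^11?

General term: C(11,j)·(2y^2)^j·(1/y^2)^(11-j), with y-exponent 2j − 2(11−j) = 4j − 22.
Set 4j − 22 = 18: j = 10.
C(11,10) = 11; 2^10 = 1024; 1^1 = 1.
Coefficient = 11 · 1024 · 1 = 11264.

11264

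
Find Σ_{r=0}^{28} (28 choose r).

The entries of row 28 sum to 2^28 = 268435456.

268435456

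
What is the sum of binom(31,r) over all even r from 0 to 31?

1073741824

Even-r terms of row 31 sum to 2^30 = 1073741824.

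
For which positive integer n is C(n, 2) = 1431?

54

n(n−1)/2 = 1431 ⇒ n(n−1) = 2862. Since 54·53 = 2862, n = 54.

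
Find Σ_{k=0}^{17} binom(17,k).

Setting x = 1 in (1+x)^17 gives Σ C(17,k) = 2^17 = 131072.

131072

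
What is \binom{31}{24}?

C(31,24) = C(31,7) by symmetry.
C(31,7) = (31·30·29·28·27·26·25) / 7! = 13253058000 / 5040 = 2629575.

2629575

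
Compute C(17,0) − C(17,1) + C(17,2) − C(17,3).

The partial alternating sum Σ_{k=0}^{3} (−1)^k C(17,k) = (−1)^3 C(16,3) = -560.

-560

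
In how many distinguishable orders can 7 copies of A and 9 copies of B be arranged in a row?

11440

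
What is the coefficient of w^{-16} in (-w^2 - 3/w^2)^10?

196830

General term: C(10,j)·(-w^2)^j·(-3/w^2)^(10-j), with w-exponent 2j − 2(10−j) = 4j − 20.
Set 4j − 20 = -16: j = 1.
C(10,1) = 10; (-1)^1 = -1; (-3)^9 = -19683.
Coefficient = 10 · (-1) · (-19683) = 196830.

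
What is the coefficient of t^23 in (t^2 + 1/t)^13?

General term: C(13,j)·(t^2)^j·(1/t)^(13-j), with t-exponent 2j − 1(13−j) = 3j − 13.
Set 3j − 13 = 23: j = 12.
C(13,12) = 13; 1^12 = 1; 1^1 = 1.
Coefficient = 13 · 1 · 1 = 13.

13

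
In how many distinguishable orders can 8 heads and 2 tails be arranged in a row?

Choose positions for the heads: C(10,8) = 45.

45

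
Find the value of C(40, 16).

62852101650

C(40,16) = (40·39·38·37·36·35·34·33·32·31·30·29·28·27·26·25) / 16! = 1315041316842168115200000 / 20922789888000 = 62852101650.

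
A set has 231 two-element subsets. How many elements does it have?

22

n(n−1)/2 = 231 ⇒ n(n−1) = 462. Since 22·21 = 462, n = 22.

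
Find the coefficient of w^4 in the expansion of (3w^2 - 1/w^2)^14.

General term: C(14,j)·(3w^2)^j·(-1/w^2)^(14-j), with w-exponent 2j − 2(14−j) = 4j − 28.
Set 4j − 28 = 4: j = 8.
C(14,8) = 3003; 3^8 = 6561; (-1)^6 = 1.
Coefficient = 3003 · 6561 · 1 = 19702683.

19702683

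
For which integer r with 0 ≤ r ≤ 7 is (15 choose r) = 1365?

4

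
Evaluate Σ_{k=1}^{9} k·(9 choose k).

2304

Differentiating (1+x)^9 and setting x=1: Σ k·C(9,k) = 9·2^8 = 2304.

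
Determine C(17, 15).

136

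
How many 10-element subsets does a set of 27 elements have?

C(27,10) = (27·26·25·24·23·22·21·20·19·18) / 10! = 30613591008000 / 3628800 = 8436285.

8436285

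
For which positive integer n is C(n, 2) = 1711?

59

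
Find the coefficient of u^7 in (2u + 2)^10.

122880

The general term is C(10,j)·(2u)^j·(2)^(10-j); the u^7 term has j = 7.
C(10,7) = 120.
Coefficient = C(10,7) · 2^7 · 2^3 = 120 · 128 · 8 = 122880.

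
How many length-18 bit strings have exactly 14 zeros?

3060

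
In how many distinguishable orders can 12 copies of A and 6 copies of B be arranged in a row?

18564

Choose positions for the A's: C(18,12) = 18564.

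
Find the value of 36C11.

C(36,11) = (36·35·34·33·32·31·30·29·28·27·26) / 11! = 23982224839372800 / 39916800 = 600805296.

600805296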